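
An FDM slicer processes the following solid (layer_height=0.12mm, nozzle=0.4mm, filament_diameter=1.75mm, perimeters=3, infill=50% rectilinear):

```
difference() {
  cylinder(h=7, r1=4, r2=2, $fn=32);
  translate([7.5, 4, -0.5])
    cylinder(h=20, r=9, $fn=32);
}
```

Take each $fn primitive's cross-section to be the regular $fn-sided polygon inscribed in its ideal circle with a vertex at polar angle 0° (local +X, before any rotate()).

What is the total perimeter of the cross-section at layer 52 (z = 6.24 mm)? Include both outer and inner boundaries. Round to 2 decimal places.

At z = 6.24 mm: the cone: at t=0.891 of its height the radius interpolates to r₁+(r₂−r₁)t = 2.217, giving a regular 32-gon of that circumradius (perimeter = 2·32·2.217·sin(180°/32) = 13.91 mm); the r=9 cylinder at (7.5, 4) contributes a regular 32-gon of circumradius 9 (perimeter = 2·32·9.000·sin(180°/32) = 56.46 mm); Subtracting the remaining from the first: starting from the cone, the r=9 cylinder at (7.5, 4) partially overlaps it — only the 9.34 mm² overlap (of its 252.84 mm²) is removed, clipping the outline — boundary = 11.03 mm. Overall, the cross-section is a single solid region. Total boundary length (outer) = 11.03 mm.

11.03 mm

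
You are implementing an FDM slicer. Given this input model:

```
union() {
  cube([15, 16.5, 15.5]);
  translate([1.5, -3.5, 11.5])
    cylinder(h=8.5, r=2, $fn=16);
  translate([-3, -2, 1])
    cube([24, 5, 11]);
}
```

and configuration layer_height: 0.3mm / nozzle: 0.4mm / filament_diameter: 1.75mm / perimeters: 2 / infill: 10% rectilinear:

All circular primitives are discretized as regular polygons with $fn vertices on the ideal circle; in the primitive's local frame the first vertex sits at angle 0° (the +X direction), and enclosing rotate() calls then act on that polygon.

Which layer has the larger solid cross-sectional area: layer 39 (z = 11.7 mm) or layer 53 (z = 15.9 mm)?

layer 39 (z = 11.7 mm)

Layer 39 (z = 11.7): the cube is present — its section is the full 15×16.5 rectangle (area 247.50 mm²); the r=2 cylinder at (1.5, -3.5) contributes a regular 16-gon of circumradius 2 (area = (16/2)·2.000²·sin(360°/16) = 12.25 mm²); the cube at (-3, -2) (footprint 24×5) is included at this height (area 120.00 mm²); Merging all regions: the regions partially overlap — summed areas 379.75 mm² minus the doubly-counted overlap 45.83 mm² gives 333.92 mm² — area = 333.92 mm². So its area = 333.92 mm². Layer 53 (z = 15.9): the cube does not reach this height (z outside [0, 15.5]); the r=2 cylinder at (1.5, -3.5) gives a regular 16-gon of circumradius 2 (constant along its height) (area = (16/2)·2.000²·sin(360°/16) = 12.25 mm²); the cube at (-3, -2) is absent (z outside [1, 12]); Combining (union): only the r=2 cylinder at (1.5, -3.5) is present, so the union is just that shape — area = 12.25 mm². So its area = 12.25 mm². Layer 39 is larger (333.92 vs 12.25 mm²).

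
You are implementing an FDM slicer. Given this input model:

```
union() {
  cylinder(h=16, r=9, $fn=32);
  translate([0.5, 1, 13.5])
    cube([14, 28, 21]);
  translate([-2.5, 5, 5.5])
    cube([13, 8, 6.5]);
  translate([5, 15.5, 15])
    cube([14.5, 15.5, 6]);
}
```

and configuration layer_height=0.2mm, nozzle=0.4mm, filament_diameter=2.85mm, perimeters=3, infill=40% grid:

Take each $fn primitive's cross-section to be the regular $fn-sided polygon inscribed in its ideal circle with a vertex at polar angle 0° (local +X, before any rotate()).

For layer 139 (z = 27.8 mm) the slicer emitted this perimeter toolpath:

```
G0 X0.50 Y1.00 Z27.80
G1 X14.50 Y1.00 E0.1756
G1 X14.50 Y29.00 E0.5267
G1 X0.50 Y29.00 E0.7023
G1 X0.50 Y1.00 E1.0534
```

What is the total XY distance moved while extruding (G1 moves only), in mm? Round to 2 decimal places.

Sum the Euclidean lengths of each G1 segment: total = 84.00 mm.

84.00 mm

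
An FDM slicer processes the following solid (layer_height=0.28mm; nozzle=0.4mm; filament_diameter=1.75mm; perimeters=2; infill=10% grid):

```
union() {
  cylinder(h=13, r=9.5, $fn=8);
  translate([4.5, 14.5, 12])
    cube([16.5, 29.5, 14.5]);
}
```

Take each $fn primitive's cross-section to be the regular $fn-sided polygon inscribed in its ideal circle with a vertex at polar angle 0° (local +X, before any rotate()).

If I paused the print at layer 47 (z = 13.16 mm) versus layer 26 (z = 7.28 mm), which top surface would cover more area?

layer 47 (z = 13.16 mm)

Layer 47 (z = 13.16): the cylinder is not intersected at this z (z outside [0, 13]); the 16.5×29.5 cube at (4.5, 14.5) contributes its full rectangle (area 486.75 mm²); Combining (union): only the 16.5×29.5 cube at (4.5, 14.5) is present, so the union is just that shape — area = 486.75 mm². So its area = 486.75 mm². Layer 26 (z = 7.28): the r=9.5 cylinder gives a regular 8-gon of circumradius 9.5 (constant along its height) (area = (8/2)·9.500²·sin(360°/8) = 255.27 mm²); the cube at (4.5, 14.5) is absent (z outside [12, 26.5]); Taking the union: only the r=9.5 cylinder is present, so the union is just that shape — area = 255.27 mm². So its area = 255.27 mm². Layer 47 is larger (486.75 vs 255.27 mm²).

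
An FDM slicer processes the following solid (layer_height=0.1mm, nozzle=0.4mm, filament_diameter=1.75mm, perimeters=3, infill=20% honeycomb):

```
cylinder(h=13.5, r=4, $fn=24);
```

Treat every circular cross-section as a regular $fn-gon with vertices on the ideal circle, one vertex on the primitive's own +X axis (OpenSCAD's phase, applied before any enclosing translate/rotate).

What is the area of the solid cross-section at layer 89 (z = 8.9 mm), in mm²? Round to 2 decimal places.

49.69 mm²

At z = 8.9 mm: the r=4 cylinder gives a regular 24-gon of circumradius 4 (constant along its height) (area = (24/2)·4.000²·sin(360°/24) = 49.69 mm²). Overall, the cross-section is a single solid region. Net area = 49.69 mm².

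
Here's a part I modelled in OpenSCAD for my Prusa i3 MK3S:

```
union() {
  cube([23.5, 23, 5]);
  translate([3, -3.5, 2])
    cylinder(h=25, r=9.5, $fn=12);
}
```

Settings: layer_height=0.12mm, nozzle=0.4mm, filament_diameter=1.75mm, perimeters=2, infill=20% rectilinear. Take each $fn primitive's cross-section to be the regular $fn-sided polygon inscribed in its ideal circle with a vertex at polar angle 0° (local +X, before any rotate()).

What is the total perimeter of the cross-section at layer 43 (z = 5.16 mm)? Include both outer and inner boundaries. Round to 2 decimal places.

At z = 5.16 mm: the cube is not intersected at this z (z outside [0, 5]); the r=9.5 cylinder at (3, -3.5) gives a regular 12-gon of circumradius 9.5 (constant along its height) (perimeter = 2·12·9.500·sin(180°/12) = 59.01 mm); Merging all regions: only the r=9.5 cylinder at (3, -3.5) is present, so the union is just that shape — boundary = 59.01 mm. Overall, the cross-section is a single solid region. Total boundary length (outer) = 59.01 mm.

59.01 mm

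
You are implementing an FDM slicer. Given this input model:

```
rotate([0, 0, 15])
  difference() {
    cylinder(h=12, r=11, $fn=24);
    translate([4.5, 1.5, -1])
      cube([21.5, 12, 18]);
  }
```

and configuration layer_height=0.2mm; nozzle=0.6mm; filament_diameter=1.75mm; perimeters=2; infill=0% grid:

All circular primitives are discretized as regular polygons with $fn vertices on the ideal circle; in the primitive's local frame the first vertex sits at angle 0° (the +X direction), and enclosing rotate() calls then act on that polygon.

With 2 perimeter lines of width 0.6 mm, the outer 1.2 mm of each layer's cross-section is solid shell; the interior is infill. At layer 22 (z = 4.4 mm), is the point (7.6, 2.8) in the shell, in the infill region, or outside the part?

shell

At z = 4.4 mm: the r=11 cylinder gives a regular 24-gon of circumradius 11 (constant along its height); the cube at (4.5, 1.5) (footprint 21.5×12) is included at this height; Subtracting the remaining from the first: starting from the r=11 cylinder, the 21.5×12 cube at (4.5, 1.5) partially overlaps it — only the 36.57 mm² overlap (of its 258.00 mm²) is removed, clipping the outline — 1 connected region; (rotated 15° about Z; rotation is an isometry so areas/perimeters/island counts are preserved). Overall, the cross-section is a single solid region. Undo the 15° rotation: the query point maps to (8.066, 0.738) in the un-rotated model frame. The nearest boundary edge runs (4.50, 1.50)→(10.80, 1.50); distance from the point to it = 0.76 mm. The point is inside the cross-section, 0.76 mm from the nearest boundary — within the 1.2 mm shell band (2 × 0.6).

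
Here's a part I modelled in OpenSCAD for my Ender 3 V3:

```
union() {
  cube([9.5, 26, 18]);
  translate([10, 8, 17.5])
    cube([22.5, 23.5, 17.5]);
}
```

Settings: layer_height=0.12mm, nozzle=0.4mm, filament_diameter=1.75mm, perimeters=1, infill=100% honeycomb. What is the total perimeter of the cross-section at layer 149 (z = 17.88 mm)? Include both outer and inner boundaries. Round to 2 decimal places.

163.00 mm

At z = 17.88 mm: the cube is present — its section is the full 9.5×26 rectangle (perimeter 71.00 mm); the cube at (10, 8) is present — its section is the full 22.5×23.5 rectangle (perimeter 92.00 mm); Combining (union): the 2 present regions are separate (no shared area or edge), so areas and boundary lengths simply add and each stays a separate island — boundary = 163.00 mm. Overall, the cross-section has 2 separate islands. Total boundary length (outer) = 163.00 mm.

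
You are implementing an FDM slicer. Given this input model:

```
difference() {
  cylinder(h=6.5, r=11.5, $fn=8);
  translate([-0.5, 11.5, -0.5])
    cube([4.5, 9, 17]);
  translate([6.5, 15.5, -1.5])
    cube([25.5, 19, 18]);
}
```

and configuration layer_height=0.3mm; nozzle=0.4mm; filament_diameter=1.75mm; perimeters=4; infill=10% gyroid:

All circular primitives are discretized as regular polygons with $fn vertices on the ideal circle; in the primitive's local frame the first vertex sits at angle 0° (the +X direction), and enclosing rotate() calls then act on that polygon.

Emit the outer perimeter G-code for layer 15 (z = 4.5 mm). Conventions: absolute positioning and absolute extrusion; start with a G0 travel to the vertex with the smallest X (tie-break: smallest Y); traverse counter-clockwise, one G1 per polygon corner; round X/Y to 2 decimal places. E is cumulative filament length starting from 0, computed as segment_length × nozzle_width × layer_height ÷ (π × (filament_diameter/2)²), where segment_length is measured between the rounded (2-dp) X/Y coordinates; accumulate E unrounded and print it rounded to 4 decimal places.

At z = 4.5 mm: the r=11.5 cylinder gives a regular 8-gon of circumradius 11.5 (constant along its height); the cube at (-0.5, 11.5) (footprint 4.5×9) is included at this height; the 25.5×19 cube at (6.5, 15.5) contributes its full rectangle; Subtracting the remaining from the first: starting from the r=11.5 cylinder, the 4.5×9 cube at (-0.5, 11.5) misses the remaining region (no effect); the 25.5×19 cube at (6.5, 15.5) misses the remaining region (no effect) — 1 connected region. The outline is a single polygon with 8 vertices. Extrusion per mm of travel: 0.4 × 0.3 / (π × 0.875²) = 0.049890. Accumulating E over each segment gives final E = 3.5126.

G0 X-11.50 Y0.00 Z4.50
G1 X-8.13 Y-8.13 E0.4391
G1 X0.00 Y-11.50 E0.8781
G1 X8.13 Y-8.13 E1.3172
G1 X11.50 Y0.00 E1.7563
G1 X8.13 Y8.13 E2.1954
G1 X0.00 Y11.50 E2.6344
G1 X-8.13 Y8.13 E3.0735
G1 X-11.50 Y0.00 E3.5126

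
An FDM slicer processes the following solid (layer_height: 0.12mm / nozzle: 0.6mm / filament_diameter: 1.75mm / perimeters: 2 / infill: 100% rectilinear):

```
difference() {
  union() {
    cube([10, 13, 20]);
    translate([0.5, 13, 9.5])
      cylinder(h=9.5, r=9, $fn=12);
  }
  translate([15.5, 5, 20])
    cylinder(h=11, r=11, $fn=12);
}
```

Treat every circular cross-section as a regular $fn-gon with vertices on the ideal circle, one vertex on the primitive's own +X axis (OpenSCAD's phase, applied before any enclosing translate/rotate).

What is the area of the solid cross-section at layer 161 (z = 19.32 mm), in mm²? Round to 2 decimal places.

At z = 19.32 mm: the cube is present — its section is the full 10×13 rectangle (area 130.00 mm²); the cylinder at (0.5, 13) does not reach this height (z outside [9.5, 19]); Merging all regions: only the 10×13 cube is present, so the union is just that shape — area = 130.00 mm²; the cylinder at (15.5, 5) is not intersected at this z (z outside [20, 31]); After the difference (first − rest): none of the subtracted shapes is present at this height, so that combined region is unchanged — area = 130.00 mm². Overall, the cross-section is a single solid region. Net area = 130.00 mm².

130.00 mm²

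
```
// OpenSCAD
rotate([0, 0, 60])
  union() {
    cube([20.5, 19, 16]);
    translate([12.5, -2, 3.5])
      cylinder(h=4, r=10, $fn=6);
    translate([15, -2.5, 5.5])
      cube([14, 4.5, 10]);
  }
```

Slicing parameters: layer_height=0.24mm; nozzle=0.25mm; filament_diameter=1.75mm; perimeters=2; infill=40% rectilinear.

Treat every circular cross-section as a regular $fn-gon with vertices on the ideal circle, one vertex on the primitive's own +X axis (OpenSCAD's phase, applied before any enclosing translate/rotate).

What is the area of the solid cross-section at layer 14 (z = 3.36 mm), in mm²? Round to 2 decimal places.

389.50 mm²

At z = 3.36 mm: the 20.5×19 cube contributes its full rectangle (area 389.50 mm²); the cylinder at (12.5, -2) is not intersected at this z (z outside [3.5, 7.5]); the cube at (15, -2.5) is absent (z outside [5.5, 15.5]); Taking the union: only the 20.5×19 cube is present, so the union is just that shape — area = 389.50 mm²; (rotated 60° about Z; rotation is an isometry so areas/perimeters/island counts are preserved). Overall, the cross-section is a single solid region. Net area = 389.50 mm².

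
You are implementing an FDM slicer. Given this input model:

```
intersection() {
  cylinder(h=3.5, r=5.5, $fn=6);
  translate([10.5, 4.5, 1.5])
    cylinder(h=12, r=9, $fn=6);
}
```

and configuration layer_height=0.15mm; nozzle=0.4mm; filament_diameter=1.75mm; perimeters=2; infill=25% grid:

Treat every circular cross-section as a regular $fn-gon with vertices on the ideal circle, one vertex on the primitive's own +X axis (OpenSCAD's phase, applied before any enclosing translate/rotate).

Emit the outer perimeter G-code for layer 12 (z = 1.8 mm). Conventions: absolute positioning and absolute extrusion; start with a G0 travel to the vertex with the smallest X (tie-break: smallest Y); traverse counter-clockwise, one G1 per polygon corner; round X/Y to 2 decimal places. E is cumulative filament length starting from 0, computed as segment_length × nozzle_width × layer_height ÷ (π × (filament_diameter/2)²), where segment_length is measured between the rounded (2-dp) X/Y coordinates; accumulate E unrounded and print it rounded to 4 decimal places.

At z = 1.8 mm: the r=5.5 cylinder gives a regular 6-gon of circumradius 5.5 (constant along its height); the cylinder at (10.5, 4.5): section is a regular 6-gon, circumradius r=9; Keeping only the common overlap: the r=9 cylinder at (10.5, 4.5) partially overlaps the r=5.5 cylinder; clipping to the common part keeps 7.49 mm² — 1 connected region. The outline is a single polygon with 5 vertices. Extrusion per mm of travel: 0.4 × 0.15 / (π × 0.875²) = 0.024945. Accumulating E over each segment gives final E = 0.3714.

G0 X1.50 Y4.50 Z1.80
G1 X4.80 Y-1.21 E0.1645
G1 X5.50 Y0.00 E0.1994
G1 X2.75 Y4.76 E0.3365
G1 X1.65 Y4.76 E0.3640
G1 X1.50 Y4.50 E0.3714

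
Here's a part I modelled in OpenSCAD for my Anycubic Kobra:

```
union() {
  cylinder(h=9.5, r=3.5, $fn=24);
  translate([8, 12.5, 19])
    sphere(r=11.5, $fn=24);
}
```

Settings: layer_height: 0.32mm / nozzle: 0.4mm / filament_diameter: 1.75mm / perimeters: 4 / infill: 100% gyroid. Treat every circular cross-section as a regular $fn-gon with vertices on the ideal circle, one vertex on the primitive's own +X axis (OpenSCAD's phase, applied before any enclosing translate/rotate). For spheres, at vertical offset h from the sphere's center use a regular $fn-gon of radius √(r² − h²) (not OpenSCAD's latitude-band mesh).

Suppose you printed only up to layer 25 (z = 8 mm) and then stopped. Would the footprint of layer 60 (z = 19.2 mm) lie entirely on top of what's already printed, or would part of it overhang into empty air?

Compare the two slices. At z = 8: the r=3.5 cylinder contributes a regular 24-gon of circumradius 3.5 (area = (24/2)·3.500²·sin(360°/24) = 38.05 mm²); the sphere at (8, 12.5): section is a regular 24-gon, circumradius = √(r²−h²) = √(11.5²−11²) = 3.354 (area = (24/2)·3.354²·sin(360°/24) = 34.94 mm²); Taking the union: the 2 present regions are separate (no shared area or edge), so areas and boundary lengths simply add and each stays a separate island — area = 72.99 mm². At z = 19.2: the cylinder does not reach this height (z outside [0, 9.5]); the r=11.5 sphere at (8, 12.5) slices to a regular 24-gon of circumradius 11.498 (√(r²−h²) with h=0.2 from center) (area = (24/2)·11.498²·sin(360°/24) = 410.62 mm²); Combining (union): only the r=11.5 sphere at (8, 12.5) is present, so the union is just that shape — area = 410.62 mm². Checking containment: at z = 19.2 the cross-section extends beyond the z = 8 cross-section by about 375.60 mm².

part overhangs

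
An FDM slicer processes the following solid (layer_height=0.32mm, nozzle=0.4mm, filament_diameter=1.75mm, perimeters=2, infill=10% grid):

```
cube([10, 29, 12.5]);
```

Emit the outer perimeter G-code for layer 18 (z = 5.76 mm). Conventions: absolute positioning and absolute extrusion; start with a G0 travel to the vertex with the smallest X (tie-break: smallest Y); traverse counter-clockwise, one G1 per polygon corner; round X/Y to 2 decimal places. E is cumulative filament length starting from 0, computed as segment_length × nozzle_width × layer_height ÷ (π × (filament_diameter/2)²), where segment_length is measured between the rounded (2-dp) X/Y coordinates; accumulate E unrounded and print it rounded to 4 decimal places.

G0 X0.00 Y0.00 Z5.76
G1 X10.00 Y0.00 E0.5322
G1 X10.00 Y29.00 E2.0754
G1 X0.00 Y29.00 E2.6076
G1 X0.00 Y0.00 E4.1509

At z = 5.76 mm: the cube is present — its section is the full 10×29 rectangle. The outline is a single polygon with 4 vertices. Extrusion per mm of travel: 0.4 × 0.32 / (π × 0.875²) = 0.053216. Accumulating E over each segment gives final E = 4.1509.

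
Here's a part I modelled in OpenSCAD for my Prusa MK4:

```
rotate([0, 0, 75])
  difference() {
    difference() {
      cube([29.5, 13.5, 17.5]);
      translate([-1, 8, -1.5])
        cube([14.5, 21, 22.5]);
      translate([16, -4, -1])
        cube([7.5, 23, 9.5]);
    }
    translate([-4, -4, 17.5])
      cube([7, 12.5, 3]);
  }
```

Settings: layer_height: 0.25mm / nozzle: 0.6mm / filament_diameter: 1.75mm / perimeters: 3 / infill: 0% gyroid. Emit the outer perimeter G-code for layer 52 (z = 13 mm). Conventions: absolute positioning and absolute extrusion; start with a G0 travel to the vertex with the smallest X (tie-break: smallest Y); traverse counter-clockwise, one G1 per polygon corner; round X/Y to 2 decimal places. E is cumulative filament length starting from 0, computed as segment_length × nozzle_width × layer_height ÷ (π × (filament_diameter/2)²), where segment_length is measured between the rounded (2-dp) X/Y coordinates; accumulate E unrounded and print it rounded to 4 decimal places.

G0 X-9.55 Y16.53 Z13.00
G1 X-4.23 Y15.11 E0.3434
G1 X-7.73 Y2.07 E1.1854
G1 X0.00 Y0.00 E1.6844
G1 X7.64 Y28.49 E3.5239
G1 X-5.40 Y31.99 E4.3659
G1 X-9.55 Y16.53 E5.3642

At z = 13 mm: the cube (footprint 29.5×13.5) is included at this height; the cube at (-1, 8) (footprint 14.5×21) is included at this height; the cube at (16, -4) does not reach this height (z outside [-1, 8.5]); Taking the first minus the rest: starting from the 29.5×13.5 cube, the 14.5×21 cube at (-1, 8) partially overlaps it — only the 74.25 mm² overlap (of its 304.50 mm²) is removed, clipping the outline — 1 connected region; the cube at (-4, -4) is absent (z outside [17.5, 20.5]); Subtracting the remaining from the first: none of the subtracted shapes is present at this height, so that combined region is unchanged — 1 connected region; (rotated 75° about Z; rotation is an isometry so areas/perimeters/island counts are preserved). The outline is a single polygon with 6 vertices. Extrusion per mm of travel: 0.6 × 0.25 / (π × 0.875²) = 0.062363. Accumulating E over each segment gives final E = 5.3642.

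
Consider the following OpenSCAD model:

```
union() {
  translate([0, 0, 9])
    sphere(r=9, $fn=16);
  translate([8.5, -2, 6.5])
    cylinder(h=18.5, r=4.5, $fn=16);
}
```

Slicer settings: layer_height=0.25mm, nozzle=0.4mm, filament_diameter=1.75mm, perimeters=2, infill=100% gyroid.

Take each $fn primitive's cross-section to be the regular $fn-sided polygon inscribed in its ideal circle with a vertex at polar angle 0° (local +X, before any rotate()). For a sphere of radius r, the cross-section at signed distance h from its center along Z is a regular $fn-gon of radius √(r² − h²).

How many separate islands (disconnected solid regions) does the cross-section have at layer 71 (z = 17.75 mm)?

At z = 17.75 mm: the sphere: section is a regular 16-gon, circumradius = √(r²−h²) = √(9²−8.75²) = 2.107; the r=4.5 cylinder at (8.5, -2) gives a regular 16-gon of circumradius 4.5 (constant along its height); Combining (union): the 2 present regions are separate (no shared area or edge), so areas and boundary lengths simply add and each stays a separate island — 2 connected regions. Overall, the cross-section has 2 separate islands. Island count = 2.

2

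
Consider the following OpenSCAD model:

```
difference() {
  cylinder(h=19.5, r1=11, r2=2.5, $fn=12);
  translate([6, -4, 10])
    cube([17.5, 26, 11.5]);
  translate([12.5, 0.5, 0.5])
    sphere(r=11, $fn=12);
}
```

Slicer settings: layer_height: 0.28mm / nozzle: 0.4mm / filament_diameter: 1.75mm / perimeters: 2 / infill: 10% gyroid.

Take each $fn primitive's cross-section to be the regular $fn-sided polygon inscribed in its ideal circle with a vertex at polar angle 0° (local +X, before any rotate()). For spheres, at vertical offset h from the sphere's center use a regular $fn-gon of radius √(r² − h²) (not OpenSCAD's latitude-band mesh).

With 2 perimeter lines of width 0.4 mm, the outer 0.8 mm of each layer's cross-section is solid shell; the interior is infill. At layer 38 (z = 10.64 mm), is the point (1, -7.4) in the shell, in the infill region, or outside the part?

outside

At z = 10.64 mm: the cone contributes a regular 12-gon of circumradius 6.362 (interpolated between r1=11 and r2=2.5 at t=0.546); the cube at (6, -4) is present — its section is the full 17.5×26 rectangle; the r=11 sphere at (12.5, 0.5) slices to a regular 12-gon of circumradius 4.264 (√(r²−h²) with h=10.14 from center); Taking the first minus the rest: starting from the cone, the 17.5×26 cube at (6, -4) partially overlaps it — only the 0.49 mm² overlap (of its 455.00 mm²) is removed, clipping the outline; the r=11 sphere at (12.5, 0.5) misses the remaining region (no effect) — 1 connected region. Overall, the cross-section is a single solid region. The nearest boundary edge runs (3.18, -5.51)→(-0.00, -6.36); distance from the point to it = 1.26 mm. The point is not inside any of the regions above, so it lies outside the cross-section (1.26 mm from the nearest boundary).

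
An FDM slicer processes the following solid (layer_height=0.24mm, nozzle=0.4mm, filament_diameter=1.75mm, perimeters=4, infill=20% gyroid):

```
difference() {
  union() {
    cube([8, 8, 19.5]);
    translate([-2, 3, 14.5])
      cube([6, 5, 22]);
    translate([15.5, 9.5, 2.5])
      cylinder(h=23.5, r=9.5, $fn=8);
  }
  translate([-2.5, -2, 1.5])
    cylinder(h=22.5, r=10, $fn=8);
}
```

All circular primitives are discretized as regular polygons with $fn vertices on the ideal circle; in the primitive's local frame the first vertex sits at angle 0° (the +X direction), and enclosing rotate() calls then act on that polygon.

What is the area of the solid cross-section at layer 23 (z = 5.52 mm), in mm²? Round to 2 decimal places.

284.14 mm²

At z = 5.52 mm: the cube is present — its section is the full 8×8 rectangle (area 64.00 mm²); the cube at (-2, 3) does not reach this height (z outside [14.5, 36.5]); the r=9.5 cylinder at (15.5, 9.5) gives a regular 8-gon of circumradius 9.5 (constant along its height) (area = (8/2)·9.500²·sin(360°/8) = 255.27 mm²); Merging all regions: the regions partially overlap — summed areas 319.27 mm² minus the doubly-counted overlap 2.29 mm² gives 316.97 mm² — area = 316.97 mm²; the cylinder at (-2.5, -2): section is a regular 8-gon, circumradius r=10 (area = (8/2)·10.000²·sin(360°/8) = 282.84 mm²); Taking the first minus the rest: starting from the result so far (316.97 mm²), the r=10 cylinder at (-2.5, -2) partially overlaps it — only the 32.83 mm² overlap (of its 282.84 mm²) is removed, clipping the outline — area = 284.14 mm². Overall, the cross-section is a single solid region. Net area = 284.14 mm².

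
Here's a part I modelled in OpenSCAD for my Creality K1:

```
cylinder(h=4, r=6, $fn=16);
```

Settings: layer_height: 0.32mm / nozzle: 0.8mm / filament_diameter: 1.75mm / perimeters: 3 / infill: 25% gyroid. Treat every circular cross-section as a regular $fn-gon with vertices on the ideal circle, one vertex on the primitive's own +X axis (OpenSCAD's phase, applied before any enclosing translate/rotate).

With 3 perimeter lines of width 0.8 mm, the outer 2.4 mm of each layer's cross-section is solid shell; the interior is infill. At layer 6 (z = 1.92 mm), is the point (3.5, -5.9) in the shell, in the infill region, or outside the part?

At z = 1.92 mm: the r=6 cylinder gives a regular 16-gon of circumradius 6 (constant along its height). Overall, the cross-section is a single solid region. The nearest boundary edge runs (2.30, -5.54)→(4.24, -4.24); distance from the point to it = 0.97 mm. The point is not inside any of the regions above, so it lies outside the cross-section (0.97 mm from the nearest boundary).

outside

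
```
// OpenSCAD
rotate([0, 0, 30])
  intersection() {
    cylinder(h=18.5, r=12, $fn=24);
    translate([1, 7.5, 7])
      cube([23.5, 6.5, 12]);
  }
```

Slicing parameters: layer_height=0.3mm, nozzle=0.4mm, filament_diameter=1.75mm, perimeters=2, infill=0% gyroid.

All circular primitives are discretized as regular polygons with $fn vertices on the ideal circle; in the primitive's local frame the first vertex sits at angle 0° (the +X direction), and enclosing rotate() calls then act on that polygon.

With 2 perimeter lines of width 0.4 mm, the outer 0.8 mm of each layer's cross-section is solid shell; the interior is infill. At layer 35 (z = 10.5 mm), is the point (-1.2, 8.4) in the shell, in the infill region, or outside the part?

At z = 10.5 mm: the cylinder: section is a regular 24-gon, circumradius r=12; the cube at (1, 7.5) is present — its section is the full 23.5×6.5 rectangle; After intersecting: the 23.5×6.5 cube at (1, 7.5) partially overlaps the r=12 cylinder; clipping to the common part keeps 24.20 mm² — 1 connected region; (whole slice rotated 30° about Z — lengths, areas and connectivity unchanged). Overall, the cross-section is a single solid region. Undo the 30° rotation: the query point maps to (3.161, 7.875) in the un-rotated model frame. The nearest boundary edge runs (9.24, 7.50)→(1.00, 7.50); distance from the point to it = 0.37 mm. The point is inside the cross-section, 0.37 mm from the nearest boundary — within the 0.8 mm shell band (2 × 0.4).

shell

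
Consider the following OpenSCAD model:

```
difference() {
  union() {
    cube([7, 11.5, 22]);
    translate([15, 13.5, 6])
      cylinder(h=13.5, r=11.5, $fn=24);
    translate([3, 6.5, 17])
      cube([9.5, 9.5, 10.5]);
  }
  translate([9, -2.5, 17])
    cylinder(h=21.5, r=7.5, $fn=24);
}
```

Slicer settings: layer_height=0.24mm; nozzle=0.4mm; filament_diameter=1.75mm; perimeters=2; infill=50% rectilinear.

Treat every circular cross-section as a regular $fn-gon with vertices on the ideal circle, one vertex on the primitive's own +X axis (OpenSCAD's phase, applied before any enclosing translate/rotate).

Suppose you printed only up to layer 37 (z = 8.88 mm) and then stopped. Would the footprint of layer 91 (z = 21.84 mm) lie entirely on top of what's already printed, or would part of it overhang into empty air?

Compare the two slices. At z = 8.88: the cube (footprint 7×11.5) is included at this height (area 80.50 mm²); the cylinder at (15, 13.5): section is a regular 24-gon, circumradius r=11.5 (area = (24/2)·11.500²·sin(360°/24) = 410.75 mm²); the cube at (3, 6.5) does not reach this height (z outside [17, 27.5]); Combining (union): the regions partially overlap — summed areas 491.25 mm² minus the doubly-counted overlap 12.62 mm² gives 478.62 mm² — area = 478.62 mm²; the cylinder at (9, -2.5) does not reach this height (z outside [17, 38.5]); Subtracting the remaining from the first: none of the subtracted shapes is present at this height, so the result so far is unchanged — area = 478.62 mm². At z = 21.84: the 7×11.5 cube contributes its full rectangle (area 80.50 mm²); the cylinder at (15, 13.5) does not reach this height (z outside [6, 19.5]); the 9.5×9.5 cube at (3, 6.5) contributes its full rectangle (area 90.25 mm²); Combining (union): the regions partially overlap — summed areas 170.75 mm² minus the doubly-counted overlap 20.00 mm² gives 150.75 mm² — area = 150.75 mm²; the r=7.5 cylinder at (9, -2.5) gives a regular 24-gon of circumradius 7.5 (constant along its height) (area = (24/2)·7.500²·sin(360°/24) = 174.70 mm²); After the difference (first − rest): starting from that combined region (150.75 mm²), the r=7.5 cylinder at (9, -2.5) partially overlaps it — only the 15.65 mm² overlap (of its 174.70 mm²) is removed, clipping the outline — area = 135.10 mm². Checking containment: at z = 21.84 the cross-section extends beyond the z = 8.88 cross-section by about 2.92 mm².

part overhangs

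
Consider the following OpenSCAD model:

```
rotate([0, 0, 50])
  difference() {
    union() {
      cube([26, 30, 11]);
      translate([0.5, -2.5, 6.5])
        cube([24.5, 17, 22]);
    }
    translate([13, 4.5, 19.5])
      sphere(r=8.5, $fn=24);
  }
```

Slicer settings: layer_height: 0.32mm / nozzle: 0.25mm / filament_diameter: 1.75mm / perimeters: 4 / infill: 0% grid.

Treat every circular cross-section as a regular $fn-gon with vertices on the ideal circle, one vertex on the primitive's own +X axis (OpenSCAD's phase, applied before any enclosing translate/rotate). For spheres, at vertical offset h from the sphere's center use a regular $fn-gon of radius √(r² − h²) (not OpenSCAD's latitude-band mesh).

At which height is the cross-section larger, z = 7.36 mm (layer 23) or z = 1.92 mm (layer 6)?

Layer 23 (z = 7.36): the cube is present — its section is the full 26×30 rectangle (area 780.00 mm²); the cube at (0.5, -2.5) (footprint 24.5×17) is included at this height (area 416.50 mm²); Taking the union: the regions partially overlap — summed areas 1196.50 mm² minus the doubly-counted overlap 355.25 mm² gives 841.25 mm² — area = 841.25 mm²; the sphere at (13, 4.5) is not intersected at this z (|z−center|=12.140 > r=8.5); After the difference (first − rest): none of the subtracted shapes is present at this height, so that combined region is unchanged — area = 841.25 mm²; (rotated 50° about Z; rotation is an isometry so areas/perimeters/island counts are preserved). So its area = 841.25 mm². Layer 6 (z = 1.92): the 26×30 cube contributes its full rectangle (area 780.00 mm²); the cube at (0.5, -2.5) is absent (z outside [6.5, 28.5]); Combining (union): only the 26×30 cube is present, so the union is just that shape — area = 780.00 mm²; the sphere at (13, 4.5) is absent (|z−center|=17.580 > r=8.5); Subtracting the remaining from the first: none of the subtracted shapes is present at this height, so the result so far is unchanged — area = 780.00 mm²; (whole slice rotated 50° about Z — lengths, areas and connectivity unchanged). So its area = 780.00 mm². Layer 23 is larger (841.25 vs 780.00 mm²).

layer 23 (z = 7.36 mm)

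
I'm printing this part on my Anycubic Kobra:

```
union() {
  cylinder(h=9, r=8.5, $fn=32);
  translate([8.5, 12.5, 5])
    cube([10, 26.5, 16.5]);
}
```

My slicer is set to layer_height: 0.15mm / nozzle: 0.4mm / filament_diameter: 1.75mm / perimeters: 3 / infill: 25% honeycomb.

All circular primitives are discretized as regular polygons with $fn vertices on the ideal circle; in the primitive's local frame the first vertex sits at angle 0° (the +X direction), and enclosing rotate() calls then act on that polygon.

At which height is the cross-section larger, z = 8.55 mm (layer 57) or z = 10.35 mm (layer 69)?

Layer 57 (z = 8.55): the cylinder: section is a regular 32-gon, circumradius r=8.5 (area = (32/2)·8.500²·sin(360°/32) = 225.52 mm²); the 10×26.5 cube at (8.5, 12.5) contributes its full rectangle (area 265.00 mm²); Merging all regions: the 2 present regions are separate (no shared area or edge), so areas and boundary lengths simply add and each stays a separate island — area = 490.52 mm². So its area = 490.52 mm². Layer 69 (z = 10.35): the cylinder does not reach this height (z outside [0, 9]); the 10×26.5 cube at (8.5, 12.5) contributes its full rectangle (area 265.00 mm²); Combining (union): only the 10×26.5 cube at (8.5, 12.5) is present, so the union is just that shape — area = 265.00 mm². So its area = 265.00 mm². Layer 57 is larger (490.52 vs 265.00 mm²).

layer 57 (z = 8.55 mm)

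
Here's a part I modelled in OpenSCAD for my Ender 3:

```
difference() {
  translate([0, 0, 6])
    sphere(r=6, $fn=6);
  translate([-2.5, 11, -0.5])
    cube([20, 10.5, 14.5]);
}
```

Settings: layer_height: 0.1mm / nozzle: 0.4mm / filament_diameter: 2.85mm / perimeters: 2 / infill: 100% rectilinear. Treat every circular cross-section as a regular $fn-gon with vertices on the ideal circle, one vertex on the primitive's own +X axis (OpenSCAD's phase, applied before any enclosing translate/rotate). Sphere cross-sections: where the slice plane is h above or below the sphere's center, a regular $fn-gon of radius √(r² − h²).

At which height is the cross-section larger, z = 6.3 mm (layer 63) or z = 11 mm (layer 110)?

layer 63 (z = 6.3 mm)

Layer 63 (z = 6.3): the r=6 sphere contributes a regular 6-gon of circumradius √(6²−0.3²) = 5.992 (area = (6/2)·5.992²·sin(360°/6) = 93.30 mm²); the 20×10.5 cube at (-2.5, 11) contributes its full rectangle (area 210.00 mm²); Taking the first minus the rest: starting from the r=6 sphere (93.30 mm²), the 20×10.5 cube at (-2.5, 11) misses the remaining region (no effect) — area = 93.30 mm². So its area = 93.30 mm². Layer 110 (z = 11): the sphere: section is a regular 6-gon, circumradius = √(r²−h²) = √(6²−5²) = 3.317 (area = (6/2)·3.317²·sin(360°/6) = 28.58 mm²); the cube at (-2.5, 11) is present — its section is the full 20×10.5 rectangle (area 210.00 mm²); After the difference (first − rest): starting from the r=6 sphere (28.58 mm²), the 20×10.5 cube at (-2.5, 11) misses the remaining region (no effect) — area = 28.58 mm². So its area = 28.58 mm². Layer 63 is larger (93.30 vs 28.58 mm²).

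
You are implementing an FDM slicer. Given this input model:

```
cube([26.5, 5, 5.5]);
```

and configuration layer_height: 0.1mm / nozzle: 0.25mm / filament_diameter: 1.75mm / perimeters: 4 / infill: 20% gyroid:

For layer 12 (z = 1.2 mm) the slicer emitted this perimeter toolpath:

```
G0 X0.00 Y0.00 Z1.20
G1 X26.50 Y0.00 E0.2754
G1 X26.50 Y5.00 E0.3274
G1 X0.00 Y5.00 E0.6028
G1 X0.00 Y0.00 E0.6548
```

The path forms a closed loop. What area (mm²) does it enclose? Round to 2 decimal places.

132.50 mm²

Apply the shoelace formula to the sequence of (X, Y) vertices; enclosed area = 132.50 mm².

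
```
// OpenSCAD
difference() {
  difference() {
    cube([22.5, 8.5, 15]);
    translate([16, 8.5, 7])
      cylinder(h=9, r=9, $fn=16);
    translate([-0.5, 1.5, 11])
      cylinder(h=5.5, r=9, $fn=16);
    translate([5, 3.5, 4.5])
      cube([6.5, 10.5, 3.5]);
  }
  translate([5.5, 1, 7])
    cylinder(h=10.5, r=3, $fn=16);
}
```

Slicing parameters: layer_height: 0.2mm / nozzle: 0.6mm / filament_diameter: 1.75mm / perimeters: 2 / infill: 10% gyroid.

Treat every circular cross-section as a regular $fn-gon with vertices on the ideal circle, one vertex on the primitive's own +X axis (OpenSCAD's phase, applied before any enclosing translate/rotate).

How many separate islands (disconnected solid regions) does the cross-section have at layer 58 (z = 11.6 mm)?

3

At z = 11.6 mm: the 22.5×8.5 cube contributes its full rectangle; the r=9 cylinder at (16, 8.5) gives a regular 16-gon of circumradius 9 (constant along its height); the r=9 cylinder at (-0.5, 1.5) contributes a regular 16-gon of circumradius 9; the cube at (5, 3.5) does not reach this height (z outside [4.5, 8]); Subtracting the remaining from the first: starting from the 22.5×8.5 cube, the r=9 cylinder at (16, 8.5) partially overlaps it — only the 112.84 mm² overlap (of its 247.98 mm²) is removed, clipping the outline; the r=9 cylinder at (-0.5, 1.5) partially overlaps it — only the 64.01 mm² overlap (of its 247.98 mm²) is removed, clipping the outline — 3 connected regions; the cylinder at (5.5, 1): section is a regular 16-gon, circumradius r=3; Taking the first minus the rest: starting from the result so far, the r=3 cylinder at (5.5, 1) partially overlaps it — only the 0.11 mm² overlap (of its 27.55 mm²) is removed, clipping the outline — 3 connected regions. Overall, the cross-section has 3 separate islands. Island count = 3.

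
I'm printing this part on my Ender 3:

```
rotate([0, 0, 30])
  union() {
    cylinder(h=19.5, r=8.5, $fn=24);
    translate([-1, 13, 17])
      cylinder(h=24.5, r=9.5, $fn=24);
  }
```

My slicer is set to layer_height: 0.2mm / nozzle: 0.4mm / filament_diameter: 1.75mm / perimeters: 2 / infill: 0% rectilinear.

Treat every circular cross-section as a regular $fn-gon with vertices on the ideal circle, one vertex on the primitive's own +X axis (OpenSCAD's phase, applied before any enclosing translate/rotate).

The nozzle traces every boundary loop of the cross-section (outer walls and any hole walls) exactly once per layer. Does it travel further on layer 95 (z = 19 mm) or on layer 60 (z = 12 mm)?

Layer 95 (z = 19): the r=8.5 cylinder gives a regular 24-gon of circumradius 8.5 (constant along its height) (perimeter = 2·24·8.500·sin(180°/24) = 53.25 mm); the cylinder at (-1, 13): section is a regular 24-gon, circumradius r=9.5 (perimeter = 2·24·9.500·sin(180°/24) = 59.52 mm); Combining (union): the regions partially overlap (shared area 40.84 mm²), so the edge portions inside another operand are dropped and the merged outline is re-measured after clipping — boundary = 85.72 mm; (rotated 30° about Z; rotation is an isometry so areas/perimeters/island counts are preserved). So its perimeter = 85.72 mm. Layer 60 (z = 12): the r=8.5 cylinder contributes a regular 24-gon of circumradius 8.5 (perimeter = 2·24·8.500·sin(180°/24) = 53.25 mm); the cylinder at (-1, 13) is absent (z outside [17, 41.5]); Merging all regions: only the r=8.5 cylinder is present, so the union is just that shape — boundary = 53.25 mm; (rotated 30° about Z; rotation is an isometry so areas/perimeters/island counts are preserved). So its perimeter = 53.25 mm. Layer 95 is larger (85.72 vs 53.25 mm).

layer 95 (z = 19 mm)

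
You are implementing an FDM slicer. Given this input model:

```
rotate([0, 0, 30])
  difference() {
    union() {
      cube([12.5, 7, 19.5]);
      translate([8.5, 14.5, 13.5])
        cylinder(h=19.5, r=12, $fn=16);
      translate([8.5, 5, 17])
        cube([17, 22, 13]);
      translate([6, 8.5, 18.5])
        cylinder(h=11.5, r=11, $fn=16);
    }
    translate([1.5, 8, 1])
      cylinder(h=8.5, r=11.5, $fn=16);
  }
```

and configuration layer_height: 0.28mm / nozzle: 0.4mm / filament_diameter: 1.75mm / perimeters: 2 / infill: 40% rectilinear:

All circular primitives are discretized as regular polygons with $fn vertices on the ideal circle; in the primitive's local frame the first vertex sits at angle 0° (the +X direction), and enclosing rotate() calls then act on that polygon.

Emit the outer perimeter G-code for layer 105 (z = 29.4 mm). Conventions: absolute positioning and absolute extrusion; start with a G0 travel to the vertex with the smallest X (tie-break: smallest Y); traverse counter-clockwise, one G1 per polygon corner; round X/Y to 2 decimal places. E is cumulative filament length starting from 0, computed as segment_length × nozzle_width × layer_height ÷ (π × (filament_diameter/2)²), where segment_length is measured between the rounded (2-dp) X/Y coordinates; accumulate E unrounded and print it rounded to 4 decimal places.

G0 X-11.79 Y15.24 Z29.40
G1 X-10.28 Y10.81 E0.2179
G1 X-9.87 Y10.34 E0.2470
G1 X-9.96 Y8.93 E0.3128
G1 X-8.58 Y4.86 E0.5129
G1 X-5.75 Y1.63 E0.7128
G1 X-1.90 Y-0.26 E0.9126
G1 X2.38 Y-0.54 E1.1123
G1 X6.45 Y0.83 E1.3122
G1 X9.67 Y3.66 E1.5119
G1 X11.57 Y7.51 E1.7118
G1 X11.85 Y11.80 E1.9120
G1 X11.62 Y12.48 E1.9454
G1 X19.58 Y17.08 E2.3735
G1 X8.58 Y36.13 E3.3978
G1 X-6.14 Y27.63 E4.1893
G1 X-5.89 Y27.20 E4.2124
G1 X-9.41 Y24.11 E4.4305
G1 X-11.48 Y19.91 E4.6486
G1 X-11.79 Y15.24 E4.8665

At z = 29.4 mm: the cube is not intersected at this z (z outside [0, 19.5]); the r=12 cylinder at (8.5, 14.5) contributes a regular 16-gon of circumradius 12; the 17×22 cube at (8.5, 5) contributes its full rectangle; the cylinder at (6, 8.5): section is a regular 16-gon, circumradius r=11; Merging all regions: the regions partially overlap (shared area 467.56 mm²), so overlapping operands fuse into one piece — 1 connected region; the cylinder at (1.5, 8) is not intersected at this z (z outside [1, 9.5]); After the difference (first − rest): none of the subtracted shapes is present at this height, so that combined region is unchanged — 1 connected region; (whole slice rotated 30° about Z — lengths, areas and connectivity unchanged). The outline is a single polygon with 19 vertices. Extrusion per mm of travel: 0.4 × 0.28 / (π × 0.875²) = 0.046564. Accumulating E over each segment gives final E = 4.8665.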